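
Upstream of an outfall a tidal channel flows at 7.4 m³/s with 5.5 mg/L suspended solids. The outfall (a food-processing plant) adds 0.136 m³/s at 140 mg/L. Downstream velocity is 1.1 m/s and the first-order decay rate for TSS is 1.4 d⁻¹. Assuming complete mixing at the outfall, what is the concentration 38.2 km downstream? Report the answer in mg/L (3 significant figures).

After complete mixing, C₀ = (0.136·140 + 7.4·5.5) / 7.536 = 7.927 mg/L.
Travel time t = 3.82e+04 m / 1.1 m/s = 3.473e+04 s = 0.4019 d.
C = 7.927·exp(−1.4·0.4019) = 7.927·0.5697 = 4.516 mg/L.

4.52 mg/L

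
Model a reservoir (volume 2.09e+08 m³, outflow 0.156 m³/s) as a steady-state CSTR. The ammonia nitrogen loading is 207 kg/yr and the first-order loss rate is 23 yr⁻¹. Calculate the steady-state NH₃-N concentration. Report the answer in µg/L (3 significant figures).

Outflow Q = 0.156 m³/s × 3.156e+07 s/yr = 4.923e+06 m³/yr.
Steady-state CSTR mass balance: W = Q·C + k·V·C, so C = W/(Q + kV).
Q + kV = 4.923e+06 + 23·2.09e+08 = 4.812e+09 m³/yr.
C = 207/4.812e+09 = 4.302e-08 kg/m³ = 4.302e-05 mg/L = 0.04302 µg/L.

0.0430 µg/L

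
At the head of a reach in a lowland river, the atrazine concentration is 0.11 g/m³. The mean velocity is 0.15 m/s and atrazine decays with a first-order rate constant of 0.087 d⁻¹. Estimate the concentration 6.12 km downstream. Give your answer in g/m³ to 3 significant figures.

0.106 g/m³

Travel time t = 6.12 km / 0.15 m/s = 6120/0.15 = 4.08e+04 s = 0.4722 d.
First-order decay: C = 0.11·exp(−0.087·0.4722) = 0.11·0.9597 = 0.1056 g/m³.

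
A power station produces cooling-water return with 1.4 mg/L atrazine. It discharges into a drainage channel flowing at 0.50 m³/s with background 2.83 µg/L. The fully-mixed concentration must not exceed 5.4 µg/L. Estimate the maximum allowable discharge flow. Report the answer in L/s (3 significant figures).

0.921 L/s

2.83 µg/L = 0.00283 mg/L.
5.4 µg/L = 0.0054 mg/L.
Mass balance at complete mixing: C_std·(Q_w + Q_r) = Q_w·C_e + Q_r·C_b.
Rearranging, Q_w = Q_r·(C_std − C_b)/(C_e − C_std) = 0.50·(0.0054 − 0.00283) / (1.4 − 0.0054) = 0.0009214 m³/s.
= 0.9214 L/s.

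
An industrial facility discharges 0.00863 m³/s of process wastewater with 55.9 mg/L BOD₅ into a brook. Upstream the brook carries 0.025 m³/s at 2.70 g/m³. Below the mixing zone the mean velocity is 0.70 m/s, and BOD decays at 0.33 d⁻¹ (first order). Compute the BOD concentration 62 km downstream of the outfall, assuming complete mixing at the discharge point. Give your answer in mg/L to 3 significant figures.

After complete mixing, C₀ = (0.00863·55.9 + 0.025·2.7) / 0.03363 = 16.35 mg/L.
Travel time t = 6.2e+04 m / 0.70 m/s = 8.857e+04 s = 1.025 d.
C = 16.35·exp(−0.33·1.025) = 16.35·0.713 = 11.66 mg/L.

11.7 mg/L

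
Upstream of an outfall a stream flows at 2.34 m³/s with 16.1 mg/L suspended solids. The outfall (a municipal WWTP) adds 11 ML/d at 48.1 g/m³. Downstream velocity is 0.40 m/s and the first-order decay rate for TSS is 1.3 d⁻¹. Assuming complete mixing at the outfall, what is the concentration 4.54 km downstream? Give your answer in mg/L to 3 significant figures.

11 ML/d = 0.1273 m³/s.
After complete mixing, C₀ = (0.1273·48.1 + 2.34·16.1) / 2.467 = 17.75 mg/L.
Travel time t = 4540 m / 0.40 m/s = 1.135e+04 s = 0.1314 d.
C = 17.75·exp(−1.3·0.1314) = 17.75·0.843 = 14.96 mg/L.

15.0 mg/L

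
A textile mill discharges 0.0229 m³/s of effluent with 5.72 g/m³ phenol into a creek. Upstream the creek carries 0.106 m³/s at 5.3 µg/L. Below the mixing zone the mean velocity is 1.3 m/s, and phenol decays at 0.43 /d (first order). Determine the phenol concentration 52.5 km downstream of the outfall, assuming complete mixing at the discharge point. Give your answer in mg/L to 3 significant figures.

0.835 mg/L

5.3 µg/L = 0.0053 mg/L.
After complete mixing, C₀ = (0.0229·5.72 + 0.106·0.0053) / 0.1289 = 1.021 mg/L.
Travel time t = 5.25e+04 m / 1.3 m/s = 4.038e+04 s = 0.4674 d.
C = 1.021·exp(−0.43·0.4674) = 1.021·0.8179 = 0.8347 mg/L.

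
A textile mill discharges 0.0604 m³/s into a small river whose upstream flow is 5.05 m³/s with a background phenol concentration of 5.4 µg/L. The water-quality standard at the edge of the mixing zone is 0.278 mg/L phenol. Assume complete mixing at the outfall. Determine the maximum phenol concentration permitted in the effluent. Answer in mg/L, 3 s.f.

5.4 µg/L = 0.0054 mg/L.
Mass balance: 0.278·5.11 = 0.0604·Cₑ + 5.05·0.0054.
Cₑ = (1.421 − 0.02727) / 0.0604 = 23.07 mg/L.

23.1 mg/L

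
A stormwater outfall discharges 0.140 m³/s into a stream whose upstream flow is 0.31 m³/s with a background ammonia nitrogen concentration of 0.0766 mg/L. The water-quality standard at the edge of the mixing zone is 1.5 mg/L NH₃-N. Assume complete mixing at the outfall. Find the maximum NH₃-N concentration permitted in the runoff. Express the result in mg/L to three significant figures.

Mass balance: 1.5·0.45 = 0.14·Cₑ + 0.31·0.0766.
Cₑ = (0.675 − 0.02375) / 0.14 = 4.652 mg/L.

4.65 mg/L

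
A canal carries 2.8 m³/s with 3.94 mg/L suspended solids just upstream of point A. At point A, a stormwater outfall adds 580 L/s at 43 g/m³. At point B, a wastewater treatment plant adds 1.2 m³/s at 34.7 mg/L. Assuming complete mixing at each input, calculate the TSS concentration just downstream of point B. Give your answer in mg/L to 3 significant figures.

580 L/s = 0.58 m³/s.
After input A: C = (2.8·3.94 + 0.58·43) / 3.38 = 10.64 mg/L.
After input B: C = (3.38·10.64 + 1.2·34.7) / 4.58 = 16.95 mg/L.

16.9 mg/L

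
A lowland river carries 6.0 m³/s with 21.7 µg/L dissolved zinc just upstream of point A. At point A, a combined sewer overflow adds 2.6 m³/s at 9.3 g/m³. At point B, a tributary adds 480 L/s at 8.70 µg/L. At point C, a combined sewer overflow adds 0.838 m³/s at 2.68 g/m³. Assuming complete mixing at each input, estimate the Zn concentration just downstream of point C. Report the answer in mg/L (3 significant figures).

2.68 mg/L

21.7 µg/L = 0.0217 mg/L.
After input A: C = (6·0.0217 + 2.6·9.3) / 8.6 = 2.827 mg/L.
480 L/s = 0.48 m³/s.
8.70 µg/L = 0.0087 mg/L.
After input B: C = (8.6·2.827 + 0.48·0.0087) / 9.08 = 2.678 mg/L.
After input C: C = (9.08·2.678 + 0.838·2.68) / 9.918 = 2.678 mg/L.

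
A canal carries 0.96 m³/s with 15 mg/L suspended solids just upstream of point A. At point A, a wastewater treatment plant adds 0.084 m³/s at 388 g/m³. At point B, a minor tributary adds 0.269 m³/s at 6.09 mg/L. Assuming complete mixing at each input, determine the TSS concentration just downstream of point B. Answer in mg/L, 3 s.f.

37.0 mg/L

After input A: C = (0.96·15 + 0.084·388) / 1.044 = 45.01 mg/L.
After input B: C = (1.044·45.01 + 0.269·6.09) / 1.313 = 37.04 mg/L.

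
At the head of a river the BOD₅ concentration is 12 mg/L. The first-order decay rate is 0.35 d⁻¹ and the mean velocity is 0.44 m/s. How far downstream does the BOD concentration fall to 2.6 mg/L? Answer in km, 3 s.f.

From C = C₀·e^(−kt), t = ln(C₀/C)/k = ln(12/2.6)/0.35 = 1.529/0.35 = 4.37 d.
Distance = v·t = 0.44 m/s × 3.775e+05 s = 1.661e+05 m = 166.1 km.

166 km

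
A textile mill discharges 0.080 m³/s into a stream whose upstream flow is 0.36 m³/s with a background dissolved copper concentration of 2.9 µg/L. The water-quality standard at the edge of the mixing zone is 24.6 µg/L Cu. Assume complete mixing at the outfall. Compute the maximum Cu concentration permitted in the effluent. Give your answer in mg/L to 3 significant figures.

2.9 µg/L = 0.0029 mg/L.
24.6 µg/L = 0.0246 mg/L.
Mass balance: 0.0246·0.44 = 0.08·Cₑ + 0.36·0.0029.
Cₑ = (0.01082 − 0.001044) / 0.08 = 0.1222 mg/L.

0.122 mg/L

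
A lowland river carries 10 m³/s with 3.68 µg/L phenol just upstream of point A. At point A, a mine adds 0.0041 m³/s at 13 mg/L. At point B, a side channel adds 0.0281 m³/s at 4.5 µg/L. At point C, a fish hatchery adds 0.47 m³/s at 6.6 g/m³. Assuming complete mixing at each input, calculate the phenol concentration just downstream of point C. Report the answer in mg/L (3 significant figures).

3.68 µg/L = 0.00368 mg/L.
After input A: C = (10·0.00368 + 0.0041·13) / 10 = 0.009006 mg/L.
4.5 µg/L = 0.0045 mg/L.
After input B: C = (10·0.009006 + 0.0281·0.0045) / 10.03 = 0.008994 mg/L.
After input C: C = (10.03·0.008994 + 0.47·6.6) / 10.5 = 0.304 mg/L.

0.304 mg/L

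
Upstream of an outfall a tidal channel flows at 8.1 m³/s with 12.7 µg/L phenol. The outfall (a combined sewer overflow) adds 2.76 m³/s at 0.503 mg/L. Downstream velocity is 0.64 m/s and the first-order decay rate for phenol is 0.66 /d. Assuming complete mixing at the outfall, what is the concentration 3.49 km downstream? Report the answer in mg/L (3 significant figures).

12.7 µg/L = 0.0127 mg/L.
After complete mixing, C₀ = (2.76·0.503 + 8.1·0.0127) / 10.86 = 0.1373 mg/L.
Travel time t = 3490 m / 0.64 m/s = 5453 s = 0.06311 d.
C = 0.1373·exp(−0.66·0.06311) = 0.1373·0.9592 = 0.1317 mg/L.

0.132 mg/L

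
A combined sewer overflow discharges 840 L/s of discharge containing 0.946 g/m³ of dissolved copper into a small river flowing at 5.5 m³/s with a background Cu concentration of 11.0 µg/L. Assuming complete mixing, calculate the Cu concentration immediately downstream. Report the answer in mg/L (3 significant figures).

840 L/s = 0.84 m³/s.
11.0 µg/L = 0.011 mg/L.
Conservation of mass across the mixing zone: C = (0.84·0.946 + 5.5·0.011) / (0.84 + 5.5) = 0.8551/6.34 = 0.1349 mg/L.

0.135 mg/L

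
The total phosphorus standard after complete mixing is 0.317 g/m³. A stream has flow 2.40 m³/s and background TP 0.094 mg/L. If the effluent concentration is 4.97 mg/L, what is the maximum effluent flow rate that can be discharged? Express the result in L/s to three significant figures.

115 L/s

Mass balance at complete mixing: C_std·(Q_w + Q_r) = Q_w·C_e + Q_r·C_b.
Rearranging, Q_w = Q_r·(C_std − C_b)/(C_e − C_std) = 2.40·(0.317 − 0.094) / (4.97 − 0.317) = 0.115 m³/s.
= 115 L/s.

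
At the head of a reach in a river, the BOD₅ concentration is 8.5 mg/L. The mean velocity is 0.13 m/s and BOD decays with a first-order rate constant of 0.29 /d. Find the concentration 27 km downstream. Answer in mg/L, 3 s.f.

Travel time t = 27 km / 0.13 m/s = 2.7e+04/0.13 = 2.077e+05 s = 2.404 d.
First-order decay: C = 8.5·exp(−0.29·2.404) = 8.5·0.498 = 4.233 mg/L.

4.23 mg/L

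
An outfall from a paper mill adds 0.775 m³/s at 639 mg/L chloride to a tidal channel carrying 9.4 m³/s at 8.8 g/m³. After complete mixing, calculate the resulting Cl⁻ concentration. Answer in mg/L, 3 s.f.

56.8 mg/L

Conservation of mass across the mixing zone: C = (0.775·639 + 9.4·8.8) / (0.775 + 9.4) = 577.9/10.18 = 56.8 mg/L.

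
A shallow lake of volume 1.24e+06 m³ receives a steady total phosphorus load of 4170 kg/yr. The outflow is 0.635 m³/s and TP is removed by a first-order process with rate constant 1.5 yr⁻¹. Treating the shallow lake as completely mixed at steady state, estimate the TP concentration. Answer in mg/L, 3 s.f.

Outflow Q = 0.635 m³/s × 3.156e+07 s/yr = 2.004e+07 m³/yr.
Steady-state CSTR mass balance: W = Q·C + k·V·C, so C = W/(Q + kV).
Q + kV = 2.004e+07 + 1.5·1.24e+06 = 2.19e+07 m³/yr.
C = 4170/2.19e+07 = 0.0001904 kg/m³ = 0.1904 mg/L.

0.190 mg/L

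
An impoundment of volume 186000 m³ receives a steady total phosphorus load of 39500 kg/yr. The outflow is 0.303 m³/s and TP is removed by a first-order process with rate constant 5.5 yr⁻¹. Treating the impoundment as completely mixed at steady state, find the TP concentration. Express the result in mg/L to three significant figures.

Outflow Q = 0.303 m³/s × 3.156e+07 s/yr = 9.562e+06 m³/yr.
Steady-state CSTR mass balance: W = Q·C + k·V·C, so C = W/(Q + kV).
Q + kV = 9.562e+06 + 5.5·186000 = 1.058e+07 m³/yr.
C = 39500/1.058e+07 = 0.003732 kg/m³ = 3.732 mg/L.

3.73 mg/L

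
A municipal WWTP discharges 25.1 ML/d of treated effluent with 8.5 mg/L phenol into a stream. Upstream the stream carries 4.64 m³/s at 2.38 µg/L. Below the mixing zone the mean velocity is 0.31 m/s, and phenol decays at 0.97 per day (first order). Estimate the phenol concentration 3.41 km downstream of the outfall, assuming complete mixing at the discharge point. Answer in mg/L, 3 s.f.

25.1 ML/d = 0.2905 m³/s.
2.38 µg/L = 0.00238 mg/L.
After complete mixing, C₀ = (0.2905·8.5 + 4.64·0.00238) / 4.931 = 0.5031 mg/L.
Travel time t = 3410 m / 0.31 m/s = 1.1e+04 s = 0.1273 d.
C = 0.5031·exp(−0.97·0.1273) = 0.5031·0.8838 = 0.4446 mg/L.

0.445 mg/L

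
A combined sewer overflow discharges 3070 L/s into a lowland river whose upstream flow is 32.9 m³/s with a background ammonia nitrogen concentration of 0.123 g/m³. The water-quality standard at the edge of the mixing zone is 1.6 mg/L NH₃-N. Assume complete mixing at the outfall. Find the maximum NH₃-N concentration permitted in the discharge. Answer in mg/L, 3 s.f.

3070 L/s = 3.07 m³/s.
Mass balance: 1.6·35.97 = 3.07·Cₑ + 32.9·0.123.
Cₑ = (57.55 − 4.047) / 3.07 = 17.43 mg/L.

17.4 mg/L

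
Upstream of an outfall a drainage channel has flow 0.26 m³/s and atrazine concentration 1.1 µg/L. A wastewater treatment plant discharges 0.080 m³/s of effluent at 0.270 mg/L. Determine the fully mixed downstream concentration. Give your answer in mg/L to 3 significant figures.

1.1 µg/L = 0.0011 mg/L.
Flow-weighted mixing gives C = (0.08·0.27 + 0.26·0.0011) / (0.08 + 0.26) = 0.02189/0.34 = 0.06437 mg/L.

0.0644 mg/L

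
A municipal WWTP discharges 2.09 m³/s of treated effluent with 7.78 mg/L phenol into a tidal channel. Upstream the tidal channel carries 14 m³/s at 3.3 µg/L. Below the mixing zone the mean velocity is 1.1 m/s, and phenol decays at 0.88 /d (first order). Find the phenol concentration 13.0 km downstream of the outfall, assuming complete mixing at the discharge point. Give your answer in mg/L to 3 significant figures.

3.3 µg/L = 0.0033 mg/L.
After complete mixing, C₀ = (2.09·7.78 + 14·0.0033) / 16.09 = 1.013 mg/L.
Travel time t = 1.3e+04 m / 1.1 m/s = 1.182e+04 s = 0.1368 d.
C = 1.013·exp(−0.88·0.1368) = 1.013·0.8866 = 0.8985 mg/L.

0.899 mg/L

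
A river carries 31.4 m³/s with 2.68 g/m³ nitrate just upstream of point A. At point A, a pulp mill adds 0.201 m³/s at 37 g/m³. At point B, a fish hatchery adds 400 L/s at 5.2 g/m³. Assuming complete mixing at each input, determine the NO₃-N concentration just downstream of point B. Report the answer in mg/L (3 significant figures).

After input A: C = (31.4·2.68 + 0.201·37) / 31.6 = 2.898 mg/L.
400 L/s = 0.4 m³/s.
After input B: C = (31.6·2.898 + 0.4·5.2) / 32 = 2.927 mg/L.

2.93 mg/L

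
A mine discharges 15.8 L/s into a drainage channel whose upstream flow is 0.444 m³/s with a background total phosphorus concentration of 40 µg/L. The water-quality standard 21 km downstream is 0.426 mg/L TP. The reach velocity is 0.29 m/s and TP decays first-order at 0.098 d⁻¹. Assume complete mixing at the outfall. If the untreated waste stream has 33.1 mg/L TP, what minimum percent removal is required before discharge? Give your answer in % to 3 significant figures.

15.8 L/s = 0.0158 m³/s.
40 µg/L = 0.04 mg/L.
Travel time to the compliance point: t = 2.1e+04/0.29 = 7.241e+04 s = 0.8381 d; decay factor exp(−0.098·0.8381) = 0.9211.
So the concentration just after mixing may be at most 0.426/0.9211 = 0.4625 mg/L.
Mass balance: 0.4625·0.4598 = 0.0158·Cₑ + 0.444·0.04.
Cₑ = (0.2126 − 0.01776) / 0.0158 = 12.33 mg/L.
Required removal = 1 − 12.33/33.1 = 62.74 %.

62.7 %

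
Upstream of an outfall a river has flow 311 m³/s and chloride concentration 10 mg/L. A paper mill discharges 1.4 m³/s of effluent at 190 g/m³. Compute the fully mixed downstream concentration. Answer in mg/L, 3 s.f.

10.8 mg/L

Flow-weighted mixing gives C = (1.4·190 + 311·10) / (1.4 + 311) = 3376/312.4 = 10.81 mg/L.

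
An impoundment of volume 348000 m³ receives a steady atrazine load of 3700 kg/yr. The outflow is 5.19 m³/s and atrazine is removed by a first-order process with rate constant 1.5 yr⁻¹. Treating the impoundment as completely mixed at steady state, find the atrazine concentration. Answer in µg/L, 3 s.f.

22.5 µg/L

Outflow Q = 5.19 m³/s × 3.156e+07 s/yr = 1.638e+08 m³/yr.
Steady-state CSTR mass balance: W = Q·C + k·V·C, so C = W/(Q + kV).
Q + kV = 1.638e+08 + 1.5·348000 = 1.643e+08 m³/yr.
C = 3700/1.643e+08 = 2.252e-05 kg/m³ = 0.02252 mg/L = 22.52 µg/L.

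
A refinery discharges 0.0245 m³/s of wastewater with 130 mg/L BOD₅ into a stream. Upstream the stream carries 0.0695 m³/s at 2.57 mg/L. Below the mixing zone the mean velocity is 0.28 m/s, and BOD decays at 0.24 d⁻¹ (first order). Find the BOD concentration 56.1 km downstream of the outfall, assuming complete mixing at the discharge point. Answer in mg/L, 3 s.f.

After complete mixing, C₀ = (0.0245·130 + 0.0695·2.57) / 0.094 = 35.78 mg/L.
Travel time t = 5.61e+04 m / 0.28 m/s = 2.004e+05 s = 2.319 d.
C = 35.78·exp(−0.24·2.319) = 35.78·0.5732 = 20.51 mg/L.

20.5 mg/L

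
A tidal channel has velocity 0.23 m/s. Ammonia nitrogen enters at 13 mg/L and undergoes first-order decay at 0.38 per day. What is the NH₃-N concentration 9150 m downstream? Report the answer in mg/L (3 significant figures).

Travel time t = 9150 m / 0.23 m/s = 9150/0.23 = 3.978e+04 s = 0.4604 d.
First-order decay: C = 13·exp(−0.38·0.4604) = 13·0.8395 = 10.91 mg/L.

10.9 mg/L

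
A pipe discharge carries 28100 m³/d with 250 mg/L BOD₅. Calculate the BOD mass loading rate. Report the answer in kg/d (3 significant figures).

7020 kg/d

28100 m³/d = 0.3252 m³/s.
Mass flux = Q·C = 0.3252 m³/s × 250 g/m³ = 81.31 g/s.
= 81.31 g/s × 86.4 = 7025 kg/d.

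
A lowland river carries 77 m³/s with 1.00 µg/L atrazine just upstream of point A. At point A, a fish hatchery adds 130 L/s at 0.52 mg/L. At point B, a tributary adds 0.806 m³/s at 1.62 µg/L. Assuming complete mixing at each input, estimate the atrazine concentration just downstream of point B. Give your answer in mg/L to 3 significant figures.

0.00187 mg/L

1.00 µg/L = 0.001 mg/L.
130 L/s = 0.13 m³/s.
After input A: C = (77·0.001 + 0.13·0.52) / 77.13 = 0.001875 mg/L.
1.62 µg/L = 0.00162 mg/L.
After input B: C = (77.13·0.001875 + 0.806·0.00162) / 77.94 = 0.001872 mg/L.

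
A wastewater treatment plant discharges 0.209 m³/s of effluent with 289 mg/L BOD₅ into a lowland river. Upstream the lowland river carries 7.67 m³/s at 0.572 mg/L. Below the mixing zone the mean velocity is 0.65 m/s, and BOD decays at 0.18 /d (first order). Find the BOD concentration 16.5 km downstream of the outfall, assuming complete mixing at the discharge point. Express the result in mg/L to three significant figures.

After complete mixing, C₀ = (0.209·289 + 7.67·0.572) / 7.879 = 8.223 mg/L.
Travel time t = 1.65e+04 m / 0.65 m/s = 2.538e+04 s = 0.2938 d.
C = 8.223·exp(−0.18·0.2938) = 8.223·0.9485 = 7.799 mg/L.

7.80 mg/L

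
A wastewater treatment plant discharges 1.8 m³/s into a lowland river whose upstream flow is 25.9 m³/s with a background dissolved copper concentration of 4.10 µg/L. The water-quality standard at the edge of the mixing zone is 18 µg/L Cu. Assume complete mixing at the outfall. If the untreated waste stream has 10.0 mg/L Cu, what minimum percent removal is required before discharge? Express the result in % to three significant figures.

97.8 %

4.10 µg/L = 0.0041 mg/L.
18 µg/L = 0.018 mg/L.
Mass balance: 0.018·27.7 = 1.8·Cₑ + 25.9·0.0041.
Cₑ = (0.4986 − 0.1062) / 1.8 = 0.218 mg/L.
Required removal = 1 − 0.218/10.0 = 97.82 %.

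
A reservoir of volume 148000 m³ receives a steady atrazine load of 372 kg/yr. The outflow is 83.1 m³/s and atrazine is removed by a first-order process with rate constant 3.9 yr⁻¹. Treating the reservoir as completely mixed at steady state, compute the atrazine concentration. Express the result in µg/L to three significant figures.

0.142 µg/L

Outflow Q = 83.1 m³/s × 3.156e+07 s/yr = 2.622e+09 m³/yr.
Steady-state CSTR mass balance: W = Q·C + k·V·C, so C = W/(Q + kV).
Q + kV = 2.622e+09 + 3.9·148000 = 2.623e+09 m³/yr.
C = 372/2.623e+09 = 1.418e-07 kg/m³ = 0.0001418 mg/L = 0.1418 µg/L.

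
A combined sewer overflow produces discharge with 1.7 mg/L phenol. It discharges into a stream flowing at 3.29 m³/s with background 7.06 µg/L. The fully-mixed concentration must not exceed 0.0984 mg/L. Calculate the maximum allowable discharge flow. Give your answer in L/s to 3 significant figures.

188 L/s

7.06 µg/L = 0.00706 mg/L.
Mass balance at complete mixing: C_std·(Q_w + Q_r) = Q_w·C_e + Q_r·C_b.
Rearranging, Q_w = Q_r·(C_std − C_b)/(C_e − C_std) = 3.29·(0.0984 − 0.00706) / (1.7 − 0.0984) = 0.1876 m³/s.
= 187.6 L/s.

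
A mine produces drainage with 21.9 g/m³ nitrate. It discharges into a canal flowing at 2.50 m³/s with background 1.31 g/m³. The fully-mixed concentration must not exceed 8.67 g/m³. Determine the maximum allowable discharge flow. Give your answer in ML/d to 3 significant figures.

120 ML/d

Mass balance at complete mixing: C_std·(Q_w + Q_r) = Q_w·C_e + Q_r·C_b.
Rearranging, Q_w = Q_r·(C_std − C_b)/(C_e − C_std) = 2.50·(8.67 − 1.31) / (21.9 − 8.67) = 1.391 m³/s.
= 120.2 ML/d.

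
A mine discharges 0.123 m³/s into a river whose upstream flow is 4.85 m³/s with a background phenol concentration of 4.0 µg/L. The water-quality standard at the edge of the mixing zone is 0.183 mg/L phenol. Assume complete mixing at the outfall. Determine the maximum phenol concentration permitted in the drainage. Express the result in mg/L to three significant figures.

7.24 mg/L

4.0 µg/L = 0.004 mg/L.
Mass balance: 0.183·4.973 = 0.123·Cₑ + 4.85·0.004.
Cₑ = (0.9101 − 0.0194) / 0.123 = 7.241 mg/L.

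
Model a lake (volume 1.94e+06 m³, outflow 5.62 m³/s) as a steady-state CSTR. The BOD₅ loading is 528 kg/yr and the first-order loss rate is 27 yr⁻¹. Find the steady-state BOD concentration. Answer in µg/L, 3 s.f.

Outflow Q = 5.62 m³/s × 3.156e+07 s/yr = 1.774e+08 m³/yr.
Steady-state CSTR mass balance: W = Q·C + k·V·C, so C = W/(Q + kV).
Q + kV = 1.774e+08 + 27·1.94e+06 = 2.297e+08 m³/yr.
C = 528/2.297e+08 = 2.298e-06 kg/m³ = 0.002298 mg/L = 2.298 µg/L.

2.30 µg/L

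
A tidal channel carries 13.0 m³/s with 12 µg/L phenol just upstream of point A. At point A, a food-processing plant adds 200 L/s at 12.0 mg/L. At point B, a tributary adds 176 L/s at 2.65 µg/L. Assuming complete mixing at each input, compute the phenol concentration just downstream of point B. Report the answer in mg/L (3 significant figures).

0.191 mg/L

12 µg/L = 0.012 mg/L.
200 L/s = 0.2 m³/s.
After input A: C = (13·0.012 + 0.2·12) / 13.2 = 0.1936 mg/L.
176 L/s = 0.176 m³/s.
2.65 µg/L = 0.00265 mg/L.
After input B: C = (13.2·0.1936 + 0.176·0.00265) / 13.38 = 0.1911 mg/L.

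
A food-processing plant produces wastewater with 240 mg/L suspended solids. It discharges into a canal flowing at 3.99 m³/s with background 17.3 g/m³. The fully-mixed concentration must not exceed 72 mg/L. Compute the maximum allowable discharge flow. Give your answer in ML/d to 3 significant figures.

Mass balance at complete mixing: C_std·(Q_w + Q_r) = Q_w·C_e + Q_r·C_b.
Rearranging, Q_w = Q_r·(C_std − C_b)/(C_e − C_std) = 3.99·(72 − 17.3) / (240 − 72) = 1.299 m³/s.
= 112.2 ML/d.

112 ML/d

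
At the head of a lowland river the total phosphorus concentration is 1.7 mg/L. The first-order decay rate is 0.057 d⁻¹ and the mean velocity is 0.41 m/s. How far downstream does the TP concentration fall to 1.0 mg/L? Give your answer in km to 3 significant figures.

From C = C₀·e^(−kt), t = ln(C₀/C)/k = ln(1.7/1.0)/0.057 = 0.5306/0.057 = 9.309 d.
Distance = v·t = 0.41 m/s × 8.043e+05 s = 3.298e+05 m = 329.8 km.

330 km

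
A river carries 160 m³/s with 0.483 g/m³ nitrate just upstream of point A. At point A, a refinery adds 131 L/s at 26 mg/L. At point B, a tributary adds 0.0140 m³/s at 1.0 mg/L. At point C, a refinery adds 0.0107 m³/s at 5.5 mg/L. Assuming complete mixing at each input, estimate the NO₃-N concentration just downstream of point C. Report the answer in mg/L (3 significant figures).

131 L/s = 0.131 m³/s.
After input A: C = (160·0.483 + 0.131·26) / 160.1 = 0.5039 mg/L.
After input B: C = (160.1·0.5039 + 0.014·1) / 160.1 = 0.5039 mg/L.
After input C: C = (160.1·0.5039 + 0.0107·5.5) / 160.2 = 0.5043 mg/L.

0.504 mg/L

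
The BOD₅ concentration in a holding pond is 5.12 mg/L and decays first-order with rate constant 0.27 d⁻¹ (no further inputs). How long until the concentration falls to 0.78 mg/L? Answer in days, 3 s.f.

t = ln(C₀/C)/k = ln(5.12/0.78)/0.27 = 1.882/0.27 = 6.969 d.

6.97 d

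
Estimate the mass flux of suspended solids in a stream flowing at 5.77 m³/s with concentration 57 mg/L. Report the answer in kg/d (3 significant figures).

Mass flux = Q·C = 5.77 m³/s × 57 g/m³ = 328.9 g/s.
= 328.9 g/s × 86.4 = 2.842e+04 kg/d.

28400 kg/d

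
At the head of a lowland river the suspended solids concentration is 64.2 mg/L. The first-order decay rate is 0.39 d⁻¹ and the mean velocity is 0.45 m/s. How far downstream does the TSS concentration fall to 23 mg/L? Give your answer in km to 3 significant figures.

102 km

From C = C₀·e^(−kt), t = ln(C₀/C)/k = ln(64.2/23)/0.39 = 1.027/0.39 = 2.632 d.
Distance = v·t = 0.45 m/s × 2.274e+05 s = 1.023e+05 m = 102.3 km.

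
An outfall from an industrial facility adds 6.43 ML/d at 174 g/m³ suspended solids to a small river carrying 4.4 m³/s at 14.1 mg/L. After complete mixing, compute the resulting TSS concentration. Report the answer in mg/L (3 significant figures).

16.8 mg/L

6.43 ML/d = 0.07442 m³/s.
By mass balance at complete mixing, C = (0.07442·174 + 4.4·14.1) / (0.07442 + 4.4) = 74.99/4.474 = 16.76 mg/L.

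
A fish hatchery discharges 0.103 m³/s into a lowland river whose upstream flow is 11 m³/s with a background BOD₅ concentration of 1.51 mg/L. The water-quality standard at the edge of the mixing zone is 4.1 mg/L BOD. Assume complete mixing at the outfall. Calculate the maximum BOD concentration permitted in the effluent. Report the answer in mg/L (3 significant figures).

281 mg/L

Mass balance: 4.1·11.1 = 0.103·Cₑ + 11·1.51.
Cₑ = (45.52 − 16.61) / 0.103 = 280.7 mg/L.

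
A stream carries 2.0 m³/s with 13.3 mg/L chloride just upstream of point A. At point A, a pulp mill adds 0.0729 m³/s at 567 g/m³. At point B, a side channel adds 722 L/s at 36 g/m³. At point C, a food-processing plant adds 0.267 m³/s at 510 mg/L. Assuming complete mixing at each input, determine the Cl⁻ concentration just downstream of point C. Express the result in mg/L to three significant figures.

After input A: C = (2·13.3 + 0.0729·567) / 2.073 = 32.77 mg/L.
722 L/s = 0.722 m³/s.
After input B: C = (2.073·32.77 + 0.722·36) / 2.795 = 33.61 mg/L.
After input C: C = (2.795·33.61 + 0.267·510) / 3.062 = 75.15 mg/L.

75.1 mg/L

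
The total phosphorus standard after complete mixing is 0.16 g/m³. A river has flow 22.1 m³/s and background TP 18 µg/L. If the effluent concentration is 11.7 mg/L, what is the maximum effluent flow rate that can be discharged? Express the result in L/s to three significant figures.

18 µg/L = 0.018 mg/L.
Mass balance at complete mixing: C_std·(Q_w + Q_r) = Q_w·C_e + Q_r·C_b.
Rearranging, Q_w = Q_r·(C_std − C_b)/(C_e − C_std) = 22.1·(0.16 − 0.018) / (11.7 − 0.16) = 0.2719 m³/s.
= 271.9 L/s.

272 L/s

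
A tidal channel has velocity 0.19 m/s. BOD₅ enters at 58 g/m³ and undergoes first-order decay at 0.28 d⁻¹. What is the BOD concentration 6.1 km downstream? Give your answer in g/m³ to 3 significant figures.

52.3 g/m³

Travel time t = 6.1 km / 0.19 m/s = 6100/0.19 = 3.211e+04 s = 0.3716 d.
First-order decay: C = 58·exp(−0.28·0.3716) = 58·0.9012 = 52.27 g/m³.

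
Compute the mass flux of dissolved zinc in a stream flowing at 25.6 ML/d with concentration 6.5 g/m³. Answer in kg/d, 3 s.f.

166 kg/d

25.6 ML/d = 0.2963 m³/s.
Mass flux = Q·C = 0.2963 m³/s × 6.5 g/m³ = 1.926 g/s.
= 1.926 g/s × 86.4 = 166.4 kg/d.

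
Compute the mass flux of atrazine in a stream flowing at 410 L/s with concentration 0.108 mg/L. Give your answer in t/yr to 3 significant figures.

410 L/s = 0.41 m³/s.
Mass flux = Q·C = 0.41 m³/s × 0.108 g/m³ = 0.04428 g/s.
= 0.04428 g/s × 31.56 = 1.397 t/yr.

1.40 t/yr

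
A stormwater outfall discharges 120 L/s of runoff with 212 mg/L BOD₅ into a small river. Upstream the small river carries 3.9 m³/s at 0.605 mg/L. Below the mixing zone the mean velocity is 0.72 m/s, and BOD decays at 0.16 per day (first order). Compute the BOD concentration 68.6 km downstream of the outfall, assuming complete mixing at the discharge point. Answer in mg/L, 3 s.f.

5.80 mg/L

120 L/s = 0.12 m³/s.
After complete mixing, C₀ = (0.12·212 + 3.9·0.605) / 4.02 = 6.915 mg/L.
Travel time t = 6.86e+04 m / 0.72 m/s = 9.528e+04 s = 1.103 d.
C = 6.915·exp(−0.16·1.103) = 6.915·0.8382 = 5.797 mg/L.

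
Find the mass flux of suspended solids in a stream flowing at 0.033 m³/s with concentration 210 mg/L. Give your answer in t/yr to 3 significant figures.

Mass flux = Q·C = 0.033 m³/s × 210 g/m³ = 6.93 g/s.
= 6.93 g/s × 31.56 = 218.7 t/yr.

219 t/yr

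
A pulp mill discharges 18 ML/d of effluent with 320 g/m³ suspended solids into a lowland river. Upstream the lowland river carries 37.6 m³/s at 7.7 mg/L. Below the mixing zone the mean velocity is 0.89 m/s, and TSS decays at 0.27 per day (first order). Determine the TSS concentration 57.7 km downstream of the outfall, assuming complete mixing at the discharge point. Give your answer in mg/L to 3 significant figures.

7.69 mg/L

18 ML/d = 0.2083 m³/s.
After complete mixing, C₀ = (0.2083·320 + 37.6·7.7) / 37.81 = 9.421 mg/L.
Travel time t = 5.77e+04 m / 0.89 m/s = 6.483e+04 s = 0.7504 d.
C = 9.421·exp(−0.27·0.7504) = 9.421·0.8166 = 7.693 mg/L.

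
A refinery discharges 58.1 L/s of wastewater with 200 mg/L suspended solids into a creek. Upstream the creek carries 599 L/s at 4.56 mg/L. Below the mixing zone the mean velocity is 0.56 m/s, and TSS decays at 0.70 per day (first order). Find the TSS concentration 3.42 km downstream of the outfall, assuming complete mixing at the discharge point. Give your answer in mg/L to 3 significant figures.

58.1 L/s = 0.0581 m³/s.
599 L/s = 0.599 m³/s.
After complete mixing, C₀ = (0.0581·200 + 0.599·4.56) / 0.6571 = 21.84 mg/L.
Travel time t = 3420 m / 0.56 m/s = 6107 s = 0.07068 d.
C = 21.84·exp(−0.70·0.07068) = 21.84·0.9517 = 20.79 mg/L.

20.8 mg/L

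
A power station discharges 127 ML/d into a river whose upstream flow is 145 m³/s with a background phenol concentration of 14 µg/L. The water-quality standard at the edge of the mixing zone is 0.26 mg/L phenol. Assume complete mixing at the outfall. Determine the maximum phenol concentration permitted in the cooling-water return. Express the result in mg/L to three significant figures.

127 ML/d = 1.47 m³/s.
14 µg/L = 0.014 mg/L.
Mass balance: 0.26·146.5 = 1.47·Cₑ + 145·0.014.
Cₑ = (38.08 − 2.03) / 1.47 = 24.53 mg/L.

24.5 mg/L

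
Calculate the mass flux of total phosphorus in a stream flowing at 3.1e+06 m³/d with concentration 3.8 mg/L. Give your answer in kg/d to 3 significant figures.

3.1e+06 m³/d = 35.88 m³/s.
Mass flux = Q·C = 35.88 m³/s × 3.8 g/m³ = 136.3 g/s.
= 136.3 g/s × 86.4 = 1.178e+04 kg/d.

11800 kg/d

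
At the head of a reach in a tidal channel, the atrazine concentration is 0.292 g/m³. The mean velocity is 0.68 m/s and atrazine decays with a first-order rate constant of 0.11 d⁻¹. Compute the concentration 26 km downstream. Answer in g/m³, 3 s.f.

Travel time t = 26 km / 0.68 m/s = 2.6e+04/0.68 = 3.824e+04 s = 0.4425 d.
First-order decay: C = 0.292·exp(−0.11·0.4425) = 0.292·0.9525 = 0.2781 g/m³.

0.278 g/m³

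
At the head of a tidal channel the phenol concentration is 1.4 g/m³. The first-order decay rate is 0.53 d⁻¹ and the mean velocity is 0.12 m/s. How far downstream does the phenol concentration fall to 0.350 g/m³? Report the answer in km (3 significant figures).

27.1 km

From C = C₀·e^(−kt), t = ln(C₀/C)/k = ln(1.4/0.350)/0.53 = 1.386/0.53 = 2.616 d.
Distance = v·t = 0.12 m/s × 2.26e+05 s = 2.712e+04 m = 27.12 km.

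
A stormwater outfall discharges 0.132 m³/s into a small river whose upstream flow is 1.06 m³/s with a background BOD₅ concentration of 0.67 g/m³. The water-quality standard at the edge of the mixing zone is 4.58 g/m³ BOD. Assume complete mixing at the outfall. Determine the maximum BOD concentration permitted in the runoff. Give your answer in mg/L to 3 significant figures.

36.0 mg/L

Mass balance: 4.58·1.192 = 0.132·Cₑ + 1.06·0.67.
Cₑ = (5.459 − 0.7102) / 0.132 = 35.98 mg/L.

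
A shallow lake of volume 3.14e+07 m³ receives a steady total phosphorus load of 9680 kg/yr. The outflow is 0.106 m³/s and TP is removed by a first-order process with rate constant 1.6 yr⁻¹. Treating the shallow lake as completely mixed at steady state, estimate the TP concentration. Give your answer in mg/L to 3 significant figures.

0.181 mg/L

Outflow Q = 0.106 m³/s × 3.156e+07 s/yr = 3.345e+06 m³/yr.
Steady-state CSTR mass balance: W = Q·C + k·V·C, so C = W/(Q + kV).
Q + kV = 3.345e+06 + 1.6·3.14e+07 = 5.359e+07 m³/yr.
C = 9680/5.359e+07 = 0.0001806 kg/m³ = 0.1806 mg/L.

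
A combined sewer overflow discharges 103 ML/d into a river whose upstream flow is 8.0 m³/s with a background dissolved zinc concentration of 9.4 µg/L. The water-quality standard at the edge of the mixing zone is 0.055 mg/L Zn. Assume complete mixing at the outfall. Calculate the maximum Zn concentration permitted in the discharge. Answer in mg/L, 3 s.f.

103 ML/d = 1.192 m³/s.
9.4 µg/L = 0.0094 mg/L.
Mass balance: 0.055·9.192 = 1.192·Cₑ + 8·0.0094.
Cₑ = (0.5056 − 0.0752) / 1.192 = 0.361 mg/L.

0.361 mg/L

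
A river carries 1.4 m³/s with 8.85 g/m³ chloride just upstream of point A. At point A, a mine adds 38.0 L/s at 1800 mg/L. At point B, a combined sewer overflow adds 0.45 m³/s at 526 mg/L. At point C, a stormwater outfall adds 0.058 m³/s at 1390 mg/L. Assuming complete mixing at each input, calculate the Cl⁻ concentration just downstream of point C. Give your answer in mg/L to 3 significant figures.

205 mg/L

38.0 L/s = 0.038 m³/s.
After input A: C = (1.4·8.85 + 0.038·1800) / 1.438 = 56.18 mg/L.
After input B: C = (1.438·56.18 + 0.45·526) / 1.888 = 168.2 mg/L.
After input C: C = (1.888·168.2 + 0.058·1390) / 1.946 = 204.6 mg/L.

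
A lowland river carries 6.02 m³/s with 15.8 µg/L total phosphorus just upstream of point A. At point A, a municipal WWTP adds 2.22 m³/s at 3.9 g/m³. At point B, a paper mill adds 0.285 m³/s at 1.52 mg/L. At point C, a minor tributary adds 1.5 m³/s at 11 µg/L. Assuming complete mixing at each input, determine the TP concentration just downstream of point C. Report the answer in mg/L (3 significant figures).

15.8 µg/L = 0.0158 mg/L.
After input A: C = (6.02·0.0158 + 2.22·3.9) / 8.24 = 1.062 mg/L.
After input B: C = (8.24·1.062 + 0.285·1.52) / 8.525 = 1.078 mg/L.
11 µg/L = 0.011 mg/L.
After input C: C = (8.525·1.078 + 1.5·0.011) / 10.03 = 0.918 mg/L.

0.918 mg/L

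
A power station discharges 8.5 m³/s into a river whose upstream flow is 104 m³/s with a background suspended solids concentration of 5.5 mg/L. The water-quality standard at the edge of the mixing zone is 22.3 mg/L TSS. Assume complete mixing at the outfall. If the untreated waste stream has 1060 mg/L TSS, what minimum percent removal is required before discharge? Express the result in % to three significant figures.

78.5 %

Mass balance: 22.3·112.5 = 8.5·Cₑ + 104·5.5.
Cₑ = (2509 − 572) / 8.5 = 227.9 mg/L.
Required removal = 1 − 227.9/1060 = 78.5 %.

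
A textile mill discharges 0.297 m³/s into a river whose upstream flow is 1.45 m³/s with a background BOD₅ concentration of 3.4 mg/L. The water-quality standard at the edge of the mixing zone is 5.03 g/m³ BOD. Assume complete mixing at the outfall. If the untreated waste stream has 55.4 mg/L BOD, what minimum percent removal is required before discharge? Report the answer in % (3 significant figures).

76.6 %

Mass balance: 5.03·1.747 = 0.297·Cₑ + 1.45·3.4.
Cₑ = (8.787 − 4.93) / 0.297 = 12.99 mg/L.
Required removal = 1 − 12.99/55.4 = 76.56 %.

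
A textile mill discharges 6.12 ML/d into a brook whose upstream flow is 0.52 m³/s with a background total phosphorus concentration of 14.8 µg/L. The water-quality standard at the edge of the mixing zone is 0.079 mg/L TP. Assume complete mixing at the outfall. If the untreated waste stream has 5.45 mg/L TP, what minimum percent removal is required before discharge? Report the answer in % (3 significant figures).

6.12 ML/d = 0.07083 m³/s.
14.8 µg/L = 0.0148 mg/L.
Mass balance: 0.079·0.5908 = 0.07083·Cₑ + 0.52·0.0148.
Cₑ = (0.04668 − 0.007696) / 0.07083 = 0.5503 mg/L.
Required removal = 1 − 0.5503/5.45 = 89.9 %.

89.9 %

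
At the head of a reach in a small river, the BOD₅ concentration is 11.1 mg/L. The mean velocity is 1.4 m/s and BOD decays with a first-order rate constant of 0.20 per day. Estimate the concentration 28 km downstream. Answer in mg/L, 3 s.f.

Travel time t = 28 km / 1.4 m/s = 2.8e+04/1.4 = 2e+04 s = 0.2315 d.
First-order decay: C = 11.1·exp(−0.20·0.2315) = 11.1·0.9548 = 10.6 mg/L.

10.6 mg/L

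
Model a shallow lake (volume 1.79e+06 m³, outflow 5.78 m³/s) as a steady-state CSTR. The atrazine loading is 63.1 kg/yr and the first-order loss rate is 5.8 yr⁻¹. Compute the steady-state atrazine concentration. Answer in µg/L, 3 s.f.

Outflow Q = 5.78 m³/s × 3.156e+07 s/yr = 1.824e+08 m³/yr.
Steady-state CSTR mass balance: W = Q·C + k·V·C, so C = W/(Q + kV).
Q + kV = 1.824e+08 + 5.8·1.79e+06 = 1.928e+08 m³/yr.
C = 63.1/1.928e+08 = 3.273e-07 kg/m³ = 0.0003273 mg/L = 0.3273 µg/L.

0.327 µg/L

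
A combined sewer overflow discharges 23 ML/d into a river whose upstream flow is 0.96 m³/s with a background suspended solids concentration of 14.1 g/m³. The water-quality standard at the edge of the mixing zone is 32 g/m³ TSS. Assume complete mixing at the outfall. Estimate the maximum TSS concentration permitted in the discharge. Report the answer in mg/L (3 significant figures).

23 ML/d = 0.2662 m³/s.
Mass balance: 32·1.226 = 0.2662·Cₑ + 0.96·14.1.
Cₑ = (39.24 − 13.54) / 0.2662 = 96.55 mg/L.

96.6 mg/L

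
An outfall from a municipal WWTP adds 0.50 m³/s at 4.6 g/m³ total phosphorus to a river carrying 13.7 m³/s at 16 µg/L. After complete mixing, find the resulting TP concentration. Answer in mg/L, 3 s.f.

16 µg/L = 0.016 mg/L.
Conservation of mass across the mixing zone: C = (0.5·4.6 + 13.7·0.016) / (0.5 + 13.7) = 2.519/14.2 = 0.1774 mg/L.

0.177 mg/L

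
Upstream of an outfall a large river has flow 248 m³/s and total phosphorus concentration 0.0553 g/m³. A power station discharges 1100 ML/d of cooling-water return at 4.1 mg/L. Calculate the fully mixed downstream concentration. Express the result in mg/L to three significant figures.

0.253 mg/L

1100 ML/d = 12.73 m³/s.
Conservation of mass across the mixing zone: C = (12.73·4.1 + 248·0.0553) / (12.73 + 248) = 65.91/260.7 = 0.2528 mg/L.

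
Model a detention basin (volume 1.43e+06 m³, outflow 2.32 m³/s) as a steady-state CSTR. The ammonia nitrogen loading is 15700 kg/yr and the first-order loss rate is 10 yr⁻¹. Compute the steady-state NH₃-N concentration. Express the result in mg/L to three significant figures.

0.179 mg/L

Outflow Q = 2.32 m³/s × 3.156e+07 s/yr = 7.321e+07 m³/yr.
Steady-state CSTR mass balance: W = Q·C + k·V·C, so C = W/(Q + kV).
Q + kV = 7.321e+07 + 10·1.43e+06 = 8.751e+07 m³/yr.
C = 15700/8.751e+07 = 0.0001794 kg/m³ = 0.1794 mg/L.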